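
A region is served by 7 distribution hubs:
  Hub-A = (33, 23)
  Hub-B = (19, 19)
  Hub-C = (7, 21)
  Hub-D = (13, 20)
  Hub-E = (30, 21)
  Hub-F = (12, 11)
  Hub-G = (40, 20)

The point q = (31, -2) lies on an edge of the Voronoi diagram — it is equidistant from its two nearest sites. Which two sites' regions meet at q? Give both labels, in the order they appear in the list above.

Hub-E and Hub-F

Squared distances from q to each site:
d²(q, Hub-A) = (31−33)² + (-2−23)² = 4 + 625 = 629
d²(q, Hub-B) = (31−19)² + (-2−19)² = 144 + 441 = 585
d²(q, Hub-C) = (31−7)² + (-2−21)² = 576 + 529 = 1105
d²(q, Hub-D) = (31−13)² + (-2−20)² = 324 + 484 = 808
d²(q, Hub-E) = (31−30)² + (-2−21)² = 1 + 529 = 530
d²(q, Hub-F) = (31−12)² + (-2−11)² = 361 + 169 = 530
d²(q, Hub-G) = (31−40)² + (-2−20)² = 81 + 484 = 565
q is equidistant from Hub-E and Hub-F (both at squared distance 530), and every other site is strictly farther — so q lies on the Hub-E–Hub-F Voronoi edge.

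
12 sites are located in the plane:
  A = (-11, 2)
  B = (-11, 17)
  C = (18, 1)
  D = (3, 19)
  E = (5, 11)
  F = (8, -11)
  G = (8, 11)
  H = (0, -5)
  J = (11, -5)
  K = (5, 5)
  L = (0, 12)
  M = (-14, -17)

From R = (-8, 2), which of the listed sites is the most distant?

C

Compare squared distances (the ordering matches that of the actual distances):
|RA|² = (-8−(-11))² + (2−2)² = 9 + 0 = 9
|RB|² = (-8−(-11))² + (2−17)² = 9 + 225 = 234
|RC|² = (-8−18)² + (2−1)² = 676 + 1 = 677
|RD|² = (-8−3)² + (2−19)² = 121 + 289 = 410
|RE|² = (-8−5)² + (2−11)² = 169 + 81 = 250
|RF|² = (-8−8)² + (2−(-11))² = 256 + 169 = 425
|RG|² = (-8−8)² + (2−11)² = 256 + 81 = 337
|RH|² = (-8−0)² + (2−(-5))² = 64 + 49 = 113
|RJ|² = (-8−11)² + (2−(-5))² = 361 + 49 = 410
|RK|² = (-8−5)² + (2−5)² = 169 + 9 = 178
|RL|² = (-8−0)² + (2−12)² = 64 + 100 = 164
|RM|² = (-8−(-14))² + (2−(-17))² = 36 + 361 = 397
The largest is to C.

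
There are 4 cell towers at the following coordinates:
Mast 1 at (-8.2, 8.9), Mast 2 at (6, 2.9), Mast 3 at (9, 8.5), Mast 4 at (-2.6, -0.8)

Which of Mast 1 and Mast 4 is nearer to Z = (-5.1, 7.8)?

Mast 1

Compare squared distances:
d²(Z, Mast 1) = (-5.1−(-8.2))² + (7.8−8.9)² = 9.61 + 1.21 = 10.82
d²(Z, Mast 4) = (-5.1−(-2.6))² + (7.8−(-0.8))² = 6.25 + 73.96 = 80.21
10.82 < 80.21, so Mast 1 is closer.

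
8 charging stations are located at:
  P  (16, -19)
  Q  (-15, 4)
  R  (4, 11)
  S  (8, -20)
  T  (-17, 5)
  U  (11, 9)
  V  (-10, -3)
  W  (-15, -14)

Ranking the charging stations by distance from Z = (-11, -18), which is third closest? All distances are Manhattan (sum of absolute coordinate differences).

S

d(Z,P) = 27 + 1 = 28
d(Z,Q) = 4 + 22 = 26
d(Z,R) = 15 + 29 = 44
d(Z,S) = 19 + 2 = 21
d(Z,T) = 6 + 23 = 29
d(Z,U) = 22 + 27 = 49
d(Z,V) = 1 + 15 = 16
d(Z,W) = 4 + 4 = 8
Sorted ascending: W, V, S, Q, … — the third-nearest is S.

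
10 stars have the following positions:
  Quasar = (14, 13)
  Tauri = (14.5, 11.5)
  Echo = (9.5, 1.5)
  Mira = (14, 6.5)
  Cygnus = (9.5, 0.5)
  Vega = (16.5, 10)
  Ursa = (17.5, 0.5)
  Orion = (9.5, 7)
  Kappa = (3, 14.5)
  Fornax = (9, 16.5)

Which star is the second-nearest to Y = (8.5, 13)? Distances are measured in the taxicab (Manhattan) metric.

Quasar

d(Y, Quasar) = |8.5−14| + |13−13| = 5.5 + 0 = 5.5
d(Y, Tauri) = |8.5−14.5| + |13−11.5| = 6 + 1.5 = 7.5
d(Y, Echo) = |8.5−9.5| + |13−1.5| = 1 + 11.5 = 12.5
d(Y, Mira) = |8.5−14| + |13−6.5| = 5.5 + 6.5 = 12
d(Y, Cygnus) = |8.5−9.5| + |13−0.5| = 1 + 12.5 = 13.5
d(Y, Vega) = |8.5−16.5| + |13−10| = 8 + 3 = 11
d(Y, Ursa) = |8.5−17.5| + |13−0.5| = 9 + 12.5 = 21.5
d(Y, Orion) = |8.5−9.5| + |13−7| = 1 + 6 = 7
d(Y, Kappa) = |8.5−3| + |13−14.5| = 5.5 + 1.5 = 7
d(Y, Fornax) = |8.5−9| + |13−16.5| = 0.5 + 3.5 = 4
Sorted ascending: Fornax, Quasar, Orion, … — the second-nearest is Quasar.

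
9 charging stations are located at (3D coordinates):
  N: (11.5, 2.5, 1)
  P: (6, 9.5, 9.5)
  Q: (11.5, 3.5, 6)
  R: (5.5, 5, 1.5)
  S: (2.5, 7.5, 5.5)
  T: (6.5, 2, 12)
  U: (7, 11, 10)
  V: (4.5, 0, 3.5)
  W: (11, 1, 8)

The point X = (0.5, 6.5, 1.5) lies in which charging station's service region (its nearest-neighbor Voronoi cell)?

S

Compare squared distances (the ordering matches that of the actual distances):
|XN|² = 121 + 16 + 0.25 = 137.25
|XP|² = 30.25 + 9 + 64 = 103.25
|XQ|² = 121 + 9 + 20.25 = 150.25
|XR|² = 25 + 2.25 + 0 = 27.25
|XS|² = 4 + 1 + 16 = 21
|XT|² = 36 + 20.25 + 110.25 = 166.5
|XU|² = 42.25 + 20.25 + 72.25 = 134.75
|XV|² = 16 + 42.25 + 4 = 62.25
|XW|² = 110.25 + 30.25 + 42.25 = 182.75
Minimum is at S.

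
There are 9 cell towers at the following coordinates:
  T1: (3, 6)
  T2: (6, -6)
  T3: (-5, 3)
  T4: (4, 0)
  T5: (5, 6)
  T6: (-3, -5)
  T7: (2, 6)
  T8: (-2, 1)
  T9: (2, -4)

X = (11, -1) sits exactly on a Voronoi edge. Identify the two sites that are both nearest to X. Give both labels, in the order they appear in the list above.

T2 and T4

Squared distances from X to each site:
|XT1|² = (11−3)² + (-1−6)² = 64 + 49 = 113
|XT2|² = (11−6)² + (-1−(-6))² = 25 + 25 = 50
|XT3|² = (11−(-5))² + (-1−3)² = 256 + 16 = 272
|XT4|² = (11−4)² + (-1−0)² = 49 + 1 = 50
|XT5|² = (11−5)² + (-1−6)² = 36 + 49 = 85
|XT6|² = (11−(-3))² + (-1−(-5))² = 196 + 16 = 212
|XT7|² = (11−2)² + (-1−6)² = 81 + 49 = 130
|XT8|² = (11−(-2))² + (-1−1)² = 169 + 4 = 173
|XT9|² = (11−2)² + (-1−(-4))² = 81 + 9 = 90
X is equidistant from T2 and T4 (both at squared distance 50), and every other site is strictly farther — so X lies on the T2–T4 Voronoi edge.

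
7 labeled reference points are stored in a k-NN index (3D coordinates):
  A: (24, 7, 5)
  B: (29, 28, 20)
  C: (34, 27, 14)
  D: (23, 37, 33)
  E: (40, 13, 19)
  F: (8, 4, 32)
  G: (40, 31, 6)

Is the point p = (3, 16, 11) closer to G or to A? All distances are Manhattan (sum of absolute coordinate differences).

A

d(p,G) = |3−40| + |16−31| + |11−6| = 37 + 15 + 5 = 57
d(p,A) = |3−24| + |16−7| + |11−5| = 21 + 9 + 6 = 36
57 > 36, so A is closer.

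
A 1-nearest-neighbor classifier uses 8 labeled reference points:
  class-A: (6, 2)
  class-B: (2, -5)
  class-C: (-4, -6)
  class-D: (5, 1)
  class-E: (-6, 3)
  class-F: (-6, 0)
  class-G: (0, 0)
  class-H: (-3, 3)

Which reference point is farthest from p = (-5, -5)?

Compare squared distances (the ordering matches that of the actual distances):
d²(p, class-A) = (-5−6)² + (-5−2)² = 121 + 49 = 170
d²(p, class-B) = (-5−2)² + (-5−(-5))² = 49 + 0 = 49
d²(p, class-C) = (-5−(-4))² + (-5−(-6))² = 1 + 1 = 2
d²(p, class-D) = (-5−5)² + (-5−1)² = 100 + 36 = 136
d²(p, class-E) = (-5−(-6))² + (-5−3)² = 1 + 64 = 65
d²(p, class-F) = (-5−(-6))² + (-5−0)² = 1 + 25 = 26
d²(p, class-G) = (-5−0)² + (-5−0)² = 25 + 25 = 50
d²(p, class-H) = (-5−(-3))² + (-5−3)² = 4 + 64 = 68
The largest is to class-A.

class-A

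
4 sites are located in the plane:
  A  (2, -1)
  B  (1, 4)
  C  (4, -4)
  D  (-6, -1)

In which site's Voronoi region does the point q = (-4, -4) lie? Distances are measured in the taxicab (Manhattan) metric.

D

d(q,A) = |-4−2| + |-4−(-1)| = 6 + 3 = 9
d(q,B) = |-4−1| + |-4−4| = 5 + 8 = 13
d(q,C) = |-4−4| + |-4−(-4)| = 8 + 0 = 8
d(q,D) = |-4−(-6)| + |-4−(-1)| = 2 + 3 = 5
Minimum is at D.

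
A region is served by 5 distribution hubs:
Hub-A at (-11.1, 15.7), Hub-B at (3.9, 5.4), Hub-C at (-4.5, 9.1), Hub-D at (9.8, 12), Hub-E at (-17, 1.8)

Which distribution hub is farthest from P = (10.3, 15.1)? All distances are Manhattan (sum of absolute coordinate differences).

Hub-E

d(P, Hub-A) = |10.3−(-11.1)| + |15.1−15.7| = 21.4 + 0.6 = 22
d(P, Hub-B) = |10.3−3.9| + |15.1−5.4| = 6.4 + 9.7 = 16.1
d(P, Hub-C) = |10.3−(-4.5)| + |15.1−9.1| = 14.8 + 6 = 20.8
d(P, Hub-D) = |10.3−9.8| + |15.1−12| = 0.5 + 3.1 = 3.6
d(P, Hub-E) = |10.3−(-17)| + |15.1−1.8| = 27.3 + 13.3 = 40.6
The largest is to Hub-E.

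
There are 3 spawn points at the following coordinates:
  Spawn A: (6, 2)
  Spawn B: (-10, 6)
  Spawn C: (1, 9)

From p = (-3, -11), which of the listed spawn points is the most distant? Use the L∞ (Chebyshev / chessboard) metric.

Spawn C

d(p, Spawn A) = max(9, 13) = 13
d(p, Spawn B) = max(7, 17) = 17
d(p, Spawn C) = max(4, 20) = 20
The largest is to Spawn C.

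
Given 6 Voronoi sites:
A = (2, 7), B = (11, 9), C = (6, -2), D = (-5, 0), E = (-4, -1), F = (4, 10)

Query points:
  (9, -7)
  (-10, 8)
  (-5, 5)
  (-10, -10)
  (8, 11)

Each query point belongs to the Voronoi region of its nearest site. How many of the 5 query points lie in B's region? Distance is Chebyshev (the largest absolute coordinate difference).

(9, -7) — d to each: A:14, B:16, C:5, D:14, E:13, F:17 → nearest is C
(-10, 8) — d to each: A:12, B:21, C:16, D:8, E:9, F:14 → nearest is D
(-5, 5) — d to each: A:7, B:16, C:11, D:5, E:6, F:9 → nearest is D
(-10, -10) — d to each: A:17, B:21, C:16, D:10, E:9, F:20 → nearest is E
(8, 11) — d to each: A:6, B:3, C:13, D:13, E:12, F:4 → nearest is B
1 of the 5 points has B as nearest.

1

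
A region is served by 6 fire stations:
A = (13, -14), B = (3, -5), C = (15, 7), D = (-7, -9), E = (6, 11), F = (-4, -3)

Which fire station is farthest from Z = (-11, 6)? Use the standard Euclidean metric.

A

Since √ is increasing, it suffices to compare squared distances:
|ZA|² = (-11−13)² + (6−(-14))² = 576 + 400 = 976
|ZB|² = (-11−3)² + (6−(-5))² = 196 + 121 = 317
|ZC|² = (-11−15)² + (6−7)² = 676 + 1 = 677
|ZD|² = (-11−(-7))² + (6−(-9))² = 16 + 225 = 241
|ZE|² = (-11−6)² + (6−11)² = 289 + 25 = 314
|ZF|² = (-11−(-4))² + (6−(-3))² = 49 + 81 = 130
The largest is to A.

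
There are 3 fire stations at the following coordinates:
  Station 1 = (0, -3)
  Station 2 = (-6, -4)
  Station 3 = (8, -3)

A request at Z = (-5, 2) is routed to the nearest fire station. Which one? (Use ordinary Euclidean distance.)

Station 2

Since √ is increasing, it suffices to compare squared distances:
d²(Z, Station 1) = (-5−0)² + (2−(-3))² = 25 + 25 = 50
d²(Z, Station 2) = (-5−(-6))² + (2−(-4))² = 1 + 36 = 37
d²(Z, Station 3) = (-5−8)² + (2−(-3))² = 169 + 25 = 194
The smallest is to Station 2, so Z lies in the Voronoi region of Station 2.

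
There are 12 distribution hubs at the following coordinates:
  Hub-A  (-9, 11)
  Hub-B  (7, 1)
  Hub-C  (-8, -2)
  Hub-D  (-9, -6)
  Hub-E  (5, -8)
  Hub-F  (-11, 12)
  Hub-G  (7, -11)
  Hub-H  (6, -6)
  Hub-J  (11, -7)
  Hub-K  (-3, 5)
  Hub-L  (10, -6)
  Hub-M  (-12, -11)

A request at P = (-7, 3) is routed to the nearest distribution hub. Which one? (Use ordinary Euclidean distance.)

Squared Euclidean distances:
d²(P, Hub-A) = 4 + 64 = 68
d²(P, Hub-B) = 196 + 4 = 200
d²(P, Hub-C) = 1 + 25 = 26
d²(P, Hub-D) = 4 + 81 = 85
d²(P, Hub-E) = 144 + 121 = 265
d²(P, Hub-F) = 16 + 81 = 97
d²(P, Hub-G) = 196 + 196 = 392
d²(P, Hub-H) = 169 + 81 = 250
d²(P, Hub-J) = 324 + 100 = 424
d²(P, Hub-K) = 16 + 4 = 20
d²(P, Hub-L) = 289 + 81 = 370
d²(P, Hub-M) = 25 + 196 = 221
The smallest is to Hub-K, so P lies in the Voronoi region of Hub-K.

Hub-K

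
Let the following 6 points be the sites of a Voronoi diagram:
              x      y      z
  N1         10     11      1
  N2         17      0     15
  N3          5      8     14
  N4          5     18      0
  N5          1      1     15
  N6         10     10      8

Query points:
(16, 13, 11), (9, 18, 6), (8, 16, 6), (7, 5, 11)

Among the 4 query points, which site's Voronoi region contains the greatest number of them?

N6

(16, 13, 11) — d² to each: N1:140, N2:186, N3:155, N4:267, N5:385, N6:54 → nearest is N6
(9, 18, 6) — d² to each: N1:75, N2:469, N3:180, N4:52, N5:434, N6:69 → nearest is N4
(8, 16, 6) — d² to each: N1:54, N2:418, N3:137, N4:49, N5:355, N6:44 → nearest is N6
(7, 5, 11) — d² to each: N1:145, N2:141, N3:22, N4:294, N5:68, N6:43 → nearest is N3
Tally — N3:1, N4:1, N6:2. N6 captures the most (2).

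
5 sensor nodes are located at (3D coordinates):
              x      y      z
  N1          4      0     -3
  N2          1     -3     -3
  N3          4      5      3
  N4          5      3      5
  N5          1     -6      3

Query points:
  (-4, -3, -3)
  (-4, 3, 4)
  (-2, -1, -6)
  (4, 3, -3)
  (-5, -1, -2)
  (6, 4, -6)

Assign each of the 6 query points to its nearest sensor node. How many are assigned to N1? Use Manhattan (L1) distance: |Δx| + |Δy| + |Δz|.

2

(-4, -3, -3) — d to each: N1:11, N2:5, N3:22, N4:23, N5:14 → nearest is N2
(-4, 3, 4) — d to each: N1:18, N2:18, N3:11, N4:10, N5:15 → nearest is N4
(-2, -1, -6) — d to each: N1:10, N2:8, N3:21, N4:22, N5:17 → nearest is N2
(4, 3, -3) — d to each: N1:3, N2:9, N3:8, N4:9, N5:18 → nearest is N1
(-5, -1, -2) — d to each: N1:11, N2:9, N3:20, N4:21, N5:16 → nearest is N2
(6, 4, -6) — d to each: N1:9, N2:15, N3:12, N4:13, N5:24 → nearest is N1
2 of the 6 points have N1 as nearest.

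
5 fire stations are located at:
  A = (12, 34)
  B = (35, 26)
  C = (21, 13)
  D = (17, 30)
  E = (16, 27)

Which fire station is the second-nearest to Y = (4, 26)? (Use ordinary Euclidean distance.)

Compare squared distances (the ordering matches that of the actual distances):
|YA|² = (4−12)² + (26−34)² = 64 + 64 = 128
|YB|² = (4−35)² + (26−26)² = 961 + 0 = 961
|YC|² = (4−21)² + (26−13)² = 289 + 169 = 458
|YD|² = (4−17)² + (26−30)² = 169 + 16 = 185
|YE|² = (4−16)² + (26−27)² = 144 + 1 = 145
Sorted ascending: A, E, D, … — the second-nearest is E.

E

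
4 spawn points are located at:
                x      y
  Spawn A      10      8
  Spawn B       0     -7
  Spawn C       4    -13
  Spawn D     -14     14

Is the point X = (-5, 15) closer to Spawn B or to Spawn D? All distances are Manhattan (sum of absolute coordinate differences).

d(X, Spawn B) = |-5−0| + |15−(-7)| = 5 + 22 = 27
d(X, Spawn D) = |-5−(-14)| + |15−14| = 9 + 1 = 10
27 > 10, so Spawn D is closer.

Spawn D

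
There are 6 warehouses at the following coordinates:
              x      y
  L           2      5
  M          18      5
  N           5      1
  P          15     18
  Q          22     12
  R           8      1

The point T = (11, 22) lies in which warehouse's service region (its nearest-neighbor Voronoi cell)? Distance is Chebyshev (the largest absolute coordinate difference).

P

d(T,L) = max(9, 17) = 17
d(T,M) = max(7, 17) = 17
d(T,N) = max(6, 21) = 21
d(T,P) = max(4, 4) = 4
d(T,Q) = max(11, 10) = 11
d(T,R) = max(3, 21) = 21
The smallest is to P, so T lies in the Voronoi region of P.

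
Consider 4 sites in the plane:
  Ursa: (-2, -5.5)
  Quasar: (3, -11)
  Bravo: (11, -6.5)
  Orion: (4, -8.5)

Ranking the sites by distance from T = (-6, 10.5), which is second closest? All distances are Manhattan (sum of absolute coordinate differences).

Orion

d(T, Ursa) = |-6−(-2)| + |10.5−(-5.5)| = 4 + 16 = 20
d(T, Quasar) = |-6−3| + |10.5−(-11)| = 9 + 21.5 = 30.5
d(T, Bravo) = |-6−11| + |10.5−(-6.5)| = 17 + 17 = 34
d(T, Orion) = |-6−4| + |10.5−(-8.5)| = 10 + 19 = 29
Sorted ascending: Ursa, Orion, Quasar, … — the second-nearest is Orion.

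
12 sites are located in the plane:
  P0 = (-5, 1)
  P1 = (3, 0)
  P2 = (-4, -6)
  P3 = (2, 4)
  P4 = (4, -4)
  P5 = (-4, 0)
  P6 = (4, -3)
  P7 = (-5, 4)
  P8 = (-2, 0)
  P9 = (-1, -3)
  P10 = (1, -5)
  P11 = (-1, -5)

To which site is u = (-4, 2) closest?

P0

Squared Euclidean distances:
|uP0|² = (-4−(-5))² + (2−1)² = 1 + 1 = 2
|uP1|² = (-4−3)² + (2−0)² = 49 + 4 = 53
|uP2|² = (-4−(-4))² + (2−(-6))² = 0 + 64 = 64
|uP3|² = (-4−2)² + (2−4)² = 36 + 4 = 40
|uP4|² = (-4−4)² + (2−(-4))² = 64 + 36 = 100
|uP5|² = (-4−(-4))² + (2−0)² = 0 + 4 = 4
|uP6|² = (-4−4)² + (2−(-3))² = 64 + 25 = 89
|uP7|² = (-4−(-5))² + (2−4)² = 1 + 4 = 5
|uP8|² = (-4−(-2))² + (2−0)² = 4 + 4 = 8
|uP9|² = (-4−(-1))² + (2−(-3))² = 9 + 25 = 34
d²(u, P10) = (-4−1)² + (2−(-5))² = 25 + 49 = 74
d²(u, P11) = (-4−(-1))² + (2−(-5))² = 9 + 49 = 58
Minimum is at P0.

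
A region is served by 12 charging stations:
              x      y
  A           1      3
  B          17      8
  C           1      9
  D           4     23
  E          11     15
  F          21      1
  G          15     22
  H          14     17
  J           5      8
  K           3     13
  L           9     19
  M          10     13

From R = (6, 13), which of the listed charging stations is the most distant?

F

Squared Euclidean distances:
|RA|² = 25 + 100 = 125
|RB|² = 121 + 25 = 146
|RC|² = 25 + 16 = 41
|RD|² = 4 + 100 = 104
|RE|² = 25 + 4 = 29
|RF|² = 225 + 144 = 369
|RG|² = 81 + 81 = 162
|RH|² = 64 + 16 = 80
|RJ|² = 1 + 25 = 26
|RK|² = 9 + 0 = 9
|RL|² = 9 + 36 = 45
|RM|² = 16 + 0 = 16
The largest is to F.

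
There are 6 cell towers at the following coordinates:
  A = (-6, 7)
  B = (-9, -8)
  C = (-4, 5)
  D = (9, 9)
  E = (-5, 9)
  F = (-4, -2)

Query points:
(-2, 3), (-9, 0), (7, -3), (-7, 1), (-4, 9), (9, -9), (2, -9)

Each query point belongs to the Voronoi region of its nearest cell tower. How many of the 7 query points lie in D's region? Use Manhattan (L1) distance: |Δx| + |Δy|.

(-2, 3) — d to each: A:8, B:18, C:4, D:17, E:9, F:7 → nearest is C
(-9, 0) — d to each: A:10, B:8, C:10, D:27, E:13, F:7 → nearest is F
(7, -3) — d to each: A:23, B:21, C:19, D:14, E:24, F:12 → nearest is F
(-7, 1) — d to each: A:7, B:11, C:7, D:24, E:10, F:6 → nearest is F
(-4, 9) — d to each: A:4, B:22, C:4, D:13, E:1, F:11 → nearest is E
(9, -9) — d to each: A:31, B:19, C:27, D:18, E:32, F:20 → nearest is D
(2, -9) — d to each: A:24, B:12, C:20, D:25, E:25, F:13 → nearest is B
1 of the 7 points has D as nearest.

1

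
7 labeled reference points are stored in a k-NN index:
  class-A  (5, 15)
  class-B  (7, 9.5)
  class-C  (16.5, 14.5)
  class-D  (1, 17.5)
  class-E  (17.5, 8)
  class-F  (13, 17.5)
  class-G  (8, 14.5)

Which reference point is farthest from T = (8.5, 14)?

class-E

Compare squared distances (the ordering matches that of the actual distances):
d²(T, class-A) = 12.25 + 1 = 13.25
d²(T, class-B) = 2.25 + 20.25 = 22.5
d²(T, class-C) = 64 + 0.25 = 64.25
d²(T, class-D) = 56.25 + 12.25 = 68.5
d²(T, class-E) = 81 + 36 = 117
d²(T, class-F) = 20.25 + 12.25 = 32.5
d²(T, class-G) = 0.25 + 0.25 = 0.5
The largest is to class-E.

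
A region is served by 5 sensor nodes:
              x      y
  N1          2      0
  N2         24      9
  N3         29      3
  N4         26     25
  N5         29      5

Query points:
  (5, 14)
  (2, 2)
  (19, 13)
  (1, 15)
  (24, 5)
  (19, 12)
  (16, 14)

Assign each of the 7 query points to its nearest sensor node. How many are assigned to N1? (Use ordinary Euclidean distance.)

(5, 14) — d² to each: N1:205, N2:386, N3:697, N4:562, N5:657 → nearest is N1
(2, 2) — d² to each: N1:4, N2:533, N3:730, N4:1105, N5:738 → nearest is N1
(19, 13) — d² to each: N1:458, N2:41, N3:200, N4:193, N5:164 → nearest is N2
(1, 15) — d² to each: N1:226, N2:565, N3:928, N4:725, N5:884 → nearest is N1
(24, 5) — d² to each: N1:509, N2:16, N3:29, N4:404, N5:25 → nearest is N2
(19, 12) — d² to each: N1:433, N2:34, N3:181, N4:218, N5:149 → nearest is N2
(16, 14) — d² to each: N1:392, N2:89, N3:290, N4:221, N5:250 → nearest is N2
3 of the 7 points have N1 as nearest.

3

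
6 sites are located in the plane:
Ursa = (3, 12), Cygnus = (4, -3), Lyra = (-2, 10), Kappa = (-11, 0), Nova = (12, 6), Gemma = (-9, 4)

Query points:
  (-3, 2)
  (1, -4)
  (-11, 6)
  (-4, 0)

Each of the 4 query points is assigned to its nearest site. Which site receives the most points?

Gemma

(-3, 2) — d² to each: Ursa:136, Cygnus:74, Lyra:65, Kappa:68, Nova:241, Gemma:40 → nearest is Gemma
(1, -4) — d² to each: Ursa:260, Cygnus:10, Lyra:205, Kappa:160, Nova:221, Gemma:164 → nearest is Cygnus
(-11, 6) — d² to each: Ursa:232, Cygnus:306, Lyra:97, Kappa:36, Nova:529, Gemma:8 → nearest is Gemma
(-4, 0) — d² to each: Ursa:193, Cygnus:73, Lyra:104, Kappa:49, Nova:292, Gemma:41 → nearest is Gemma
Tally — Cygnus:1, Gemma:3. Gemma captures the most (3).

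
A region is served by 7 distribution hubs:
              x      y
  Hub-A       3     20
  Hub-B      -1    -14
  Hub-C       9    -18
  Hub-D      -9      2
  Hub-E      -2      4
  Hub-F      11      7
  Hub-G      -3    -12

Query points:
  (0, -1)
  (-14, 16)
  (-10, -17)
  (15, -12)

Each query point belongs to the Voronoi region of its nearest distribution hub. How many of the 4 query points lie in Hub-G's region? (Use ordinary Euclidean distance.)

1

(0, -1) — d² to each: Hub-A:450, Hub-B:170, Hub-C:370, Hub-D:90, Hub-E:29, Hub-F:185, Hub-G:130 → nearest is Hub-E
(-14, 16) — d² to each: Hub-A:305, Hub-B:1069, Hub-C:1685, Hub-D:221, Hub-E:288, Hub-F:706, Hub-G:905 → nearest is Hub-D
(-10, -17) — d² to each: Hub-A:1538, Hub-B:90, Hub-C:362, Hub-D:362, Hub-E:505, Hub-F:1017, Hub-G:74 → nearest is Hub-G
(15, -12) — d² to each: Hub-A:1168, Hub-B:260, Hub-C:72, Hub-D:772, Hub-E:545, Hub-F:377, Hub-G:324 → nearest is Hub-C
1 of the 4 points has Hub-G as nearest.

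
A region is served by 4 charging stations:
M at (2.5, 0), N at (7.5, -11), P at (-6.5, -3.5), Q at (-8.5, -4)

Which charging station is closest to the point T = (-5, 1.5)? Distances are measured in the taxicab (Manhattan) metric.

d(T,M) = |-5−2.5| + |1.5−0| = 7.5 + 1.5 = 9
d(T,N) = |-5−7.5| + |1.5−(-11)| = 12.5 + 12.5 = 25
d(T,P) = |-5−(-6.5)| + |1.5−(-3.5)| = 1.5 + 5 = 6.5
d(T,Q) = |-5−(-8.5)| + |1.5−(-4)| = 3.5 + 5.5 = 9
The smallest is to P, so T lies in the Voronoi region of P.

P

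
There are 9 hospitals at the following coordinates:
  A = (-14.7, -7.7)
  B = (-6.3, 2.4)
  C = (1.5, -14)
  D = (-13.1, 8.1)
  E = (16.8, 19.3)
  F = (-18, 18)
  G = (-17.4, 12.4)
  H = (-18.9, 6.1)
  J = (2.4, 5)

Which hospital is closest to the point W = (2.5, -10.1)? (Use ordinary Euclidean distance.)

Squared Euclidean distances:
|WA|² = (2.5−(-14.7))² + (-10.1−(-7.7))² = 295.84 + 5.76 = 301.6
|WB|² = (2.5−(-6.3))² + (-10.1−2.4)² = 77.44 + 156.25 = 233.69
|WC|² = (2.5−1.5)² + (-10.1−(-14))² = 1 + 15.21 = 16.21
|WD|² = (2.5−(-13.1))² + (-10.1−8.1)² = 243.36 + 331.24 = 574.6
|WE|² = (2.5−16.8)² + (-10.1−19.3)² = 204.49 + 864.36 = 1068.85
|WF|² = (2.5−(-18))² + (-10.1−18)² = 420.25 + 789.61 = 1209.86
|WG|² = (2.5−(-17.4))² + (-10.1−12.4)² = 396.01 + 506.25 = 902.26
|WH|² = (2.5−(-18.9))² + (-10.1−6.1)² = 457.96 + 262.44 = 720.4
|WJ|² = (2.5−2.4)² + (-10.1−5)² = 0.01 + 228.01 = 228.02
C is nearest.

C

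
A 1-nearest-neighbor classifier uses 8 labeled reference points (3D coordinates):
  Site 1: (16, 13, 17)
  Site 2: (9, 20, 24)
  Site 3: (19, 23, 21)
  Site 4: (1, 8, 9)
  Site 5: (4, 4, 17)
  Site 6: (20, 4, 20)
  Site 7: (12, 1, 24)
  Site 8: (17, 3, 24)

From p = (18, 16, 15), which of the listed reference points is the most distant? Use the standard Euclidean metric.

Squared Euclidean distances:
d²(p, Site 1) = (18−16)² + (16−13)² + (15−17)² = 4 + 9 + 4 = 17
d²(p, Site 2) = (18−9)² + (16−20)² + (15−24)² = 81 + 16 + 81 = 178
d²(p, Site 3) = (18−19)² + (16−23)² + (15−21)² = 1 + 49 + 36 = 86
d²(p, Site 4) = (18−1)² + (16−8)² + (15−9)² = 289 + 64 + 36 = 389
d²(p, Site 5) = (18−4)² + (16−4)² + (15−17)² = 196 + 144 + 4 = 344
d²(p, Site 6) = (18−20)² + (16−4)² + (15−20)² = 4 + 144 + 25 = 173
d²(p, Site 7) = (18−12)² + (16−1)² + (15−24)² = 36 + 225 + 81 = 342
d²(p, Site 8) = (18−17)² + (16−3)² + (15−24)² = 1 + 169 + 81 = 251
The largest is to Site 4.

Site 4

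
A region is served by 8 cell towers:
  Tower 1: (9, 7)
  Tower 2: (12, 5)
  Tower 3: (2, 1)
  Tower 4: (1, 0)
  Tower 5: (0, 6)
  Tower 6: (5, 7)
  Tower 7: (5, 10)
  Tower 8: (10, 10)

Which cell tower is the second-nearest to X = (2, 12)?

Tower 6

Compare squared distances (the ordering matches that of the actual distances):
d²(X, Tower 1) = (2−9)² + (12−7)² = 49 + 25 = 74
d²(X, Tower 2) = (2−12)² + (12−5)² = 100 + 49 = 149
d²(X, Tower 3) = (2−2)² + (12−1)² = 0 + 121 = 121
d²(X, Tower 4) = (2−1)² + (12−0)² = 1 + 144 = 145
d²(X, Tower 5) = (2−0)² + (12−6)² = 4 + 36 = 40
d²(X, Tower 6) = (2−5)² + (12−7)² = 9 + 25 = 34
d²(X, Tower 7) = (2−5)² + (12−10)² = 9 + 4 = 13
d²(X, Tower 8) = (2−10)² + (12−10)² = 64 + 4 = 68
Sorted ascending: Tower 7, Tower 6, Tower 5, … — the second-nearest is Tower 6.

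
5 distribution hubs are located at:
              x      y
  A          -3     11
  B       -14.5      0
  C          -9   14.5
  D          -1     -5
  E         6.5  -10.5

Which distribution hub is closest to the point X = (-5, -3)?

D

Since √ is increasing, it suffices to compare squared distances:
|XA|² = (-5−(-3))² + (-3−11)² = 4 + 196 = 200
|XB|² = (-5−(-14.5))² + (-3−0)² = 90.25 + 9 = 99.25
|XC|² = (-5−(-9))² + (-3−14.5)² = 16 + 306.25 = 322.25
|XD|² = (-5−(-1))² + (-3−(-5))² = 16 + 4 = 20
|XE|² = (-5−6.5)² + (-3−(-10.5))² = 132.25 + 56.25 = 188.5
Minimum is at D.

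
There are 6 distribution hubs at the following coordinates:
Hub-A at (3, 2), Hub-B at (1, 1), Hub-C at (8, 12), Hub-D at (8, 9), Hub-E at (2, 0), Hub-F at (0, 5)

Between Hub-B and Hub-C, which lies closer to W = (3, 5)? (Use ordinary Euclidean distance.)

Hub-B

Compare squared distances:
d²(W, Hub-B) = (3−1)² + (5−1)² = 4 + 16 = 20
d²(W, Hub-C) = (3−8)² + (5−12)² = 25 + 49 = 74
20 < 74, so Hub-B is closer.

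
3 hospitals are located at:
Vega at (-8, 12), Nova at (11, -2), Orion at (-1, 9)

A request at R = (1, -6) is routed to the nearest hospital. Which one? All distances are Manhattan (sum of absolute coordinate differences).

d(R, Vega) = |1−(-8)| + |-6−12| = 9 + 18 = 27
d(R, Nova) = |1−11| + |-6−(-2)| = 10 + 4 = 14
d(R, Orion) = |1−(-1)| + |-6−9| = 2 + 15 = 17
Minimum is at Nova.

Nova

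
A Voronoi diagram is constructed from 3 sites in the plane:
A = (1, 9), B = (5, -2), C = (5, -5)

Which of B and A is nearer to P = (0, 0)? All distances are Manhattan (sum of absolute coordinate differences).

d(P,B) = |0−5| + |0−(-2)| = 5 + 2 = 7
d(P,A) = |0−1| + |0−9| = 1 + 9 = 10
7 < 10, so B is closer.

B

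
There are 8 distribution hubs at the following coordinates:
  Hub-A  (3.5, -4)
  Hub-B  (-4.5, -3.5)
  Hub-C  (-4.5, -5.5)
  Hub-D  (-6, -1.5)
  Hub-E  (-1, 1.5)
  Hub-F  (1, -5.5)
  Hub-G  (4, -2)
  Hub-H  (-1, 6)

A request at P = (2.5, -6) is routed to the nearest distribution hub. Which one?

Hub-F

Since √ is increasing, it suffices to compare squared distances:
d²(P, Hub-A) = 1 + 4 = 5
d²(P, Hub-B) = 49 + 6.25 = 55.25
d²(P, Hub-C) = 49 + 0.25 = 49.25
d²(P, Hub-D) = 72.25 + 20.25 = 92.5
d²(P, Hub-E) = 12.25 + 56.25 = 68.5
d²(P, Hub-F) = 2.25 + 0.25 = 2.5
d²(P, Hub-G) = 2.25 + 16 = 18.25
d²(P, Hub-H) = 12.25 + 144 = 156.25
The smallest is to Hub-F, so P lies in the Voronoi region of Hub-F.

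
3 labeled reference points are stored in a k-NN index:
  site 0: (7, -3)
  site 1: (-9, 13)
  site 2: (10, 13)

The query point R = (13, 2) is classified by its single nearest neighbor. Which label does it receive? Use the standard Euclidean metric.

Since √ is increasing, it suffices to compare squared distances:
d²(R, site 0) = (13−7)² + (2−(-3))² = 36 + 25 = 61
d²(R, site 1) = (13−(-9))² + (2−13)² = 484 + 121 = 605
d²(R, site 2) = (13−10)² + (2−13)² = 9 + 121 = 130
site 0 is nearest.

site 0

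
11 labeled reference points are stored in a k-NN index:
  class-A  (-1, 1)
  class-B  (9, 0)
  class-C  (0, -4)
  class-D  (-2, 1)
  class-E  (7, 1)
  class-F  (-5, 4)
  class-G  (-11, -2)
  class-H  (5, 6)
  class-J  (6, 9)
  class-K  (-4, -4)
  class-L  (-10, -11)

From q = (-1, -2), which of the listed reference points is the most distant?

Squared Euclidean distances:
d²(q, class-A) = 0 + 9 = 9
d²(q, class-B) = 100 + 4 = 104
d²(q, class-C) = 1 + 4 = 5
d²(q, class-D) = 1 + 9 = 10
d²(q, class-E) = 64 + 9 = 73
d²(q, class-F) = 16 + 36 = 52
d²(q, class-G) = 100 + 0 = 100
d²(q, class-H) = 36 + 64 = 100
d²(q, class-J) = 49 + 121 = 170
d²(q, class-K) = 9 + 4 = 13
d²(q, class-L) = 81 + 81 = 162
The largest is to class-J.

class-J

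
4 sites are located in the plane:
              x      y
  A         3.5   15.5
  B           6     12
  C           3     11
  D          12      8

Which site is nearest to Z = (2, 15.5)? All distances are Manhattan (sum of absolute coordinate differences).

A

d(Z,A) = |2−3.5| + |15.5−15.5| = 1.5 + 0 = 1.5
d(Z,B) = |2−6| + |15.5−12| = 4 + 3.5 = 7.5
d(Z,C) = |2−3| + |15.5−11| = 1 + 4.5 = 5.5
d(Z,D) = |2−12| + |15.5−8| = 10 + 7.5 = 17.5
The smallest is to A, so Z lies in the Voronoi region of A.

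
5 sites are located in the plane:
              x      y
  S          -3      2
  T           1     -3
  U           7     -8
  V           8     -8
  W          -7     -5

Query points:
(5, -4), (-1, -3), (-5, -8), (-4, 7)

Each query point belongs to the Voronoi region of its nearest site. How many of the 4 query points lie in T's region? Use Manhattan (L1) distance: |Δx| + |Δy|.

2

(5, -4) — d to each: S:14, T:5, U:6, V:7, W:13 → nearest is T
(-1, -3) — d to each: S:7, T:2, U:13, V:14, W:8 → nearest is T
(-5, -8) — d to each: S:12, T:11, U:12, V:13, W:5 → nearest is W
(-4, 7) — d to each: S:6, T:15, U:26, V:27, W:15 → nearest is S
2 of the 4 points have T as nearest.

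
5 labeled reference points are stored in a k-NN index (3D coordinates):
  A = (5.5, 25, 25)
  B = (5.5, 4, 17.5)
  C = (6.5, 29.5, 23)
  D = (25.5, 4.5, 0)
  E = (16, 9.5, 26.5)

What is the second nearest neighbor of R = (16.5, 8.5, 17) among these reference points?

Squared Euclidean distances:
|RA|² = (16.5−5.5)² + (8.5−25)² + (17−25)² = 121 + 272.25 + 64 = 457.25
|RB|² = (16.5−5.5)² + (8.5−4)² + (17−17.5)² = 121 + 20.25 + 0.25 = 141.5
|RC|² = (16.5−6.5)² + (8.5−29.5)² + (17−23)² = 100 + 441 + 36 = 577
|RD|² = (16.5−25.5)² + (8.5−4.5)² + (17−0)² = 81 + 16 + 289 = 386
|RE|² = (16.5−16)² + (8.5−9.5)² + (17−26.5)² = 0.25 + 1 + 90.25 = 91.5
Sorted ascending: E, B, D, … — the second-nearest is B.

B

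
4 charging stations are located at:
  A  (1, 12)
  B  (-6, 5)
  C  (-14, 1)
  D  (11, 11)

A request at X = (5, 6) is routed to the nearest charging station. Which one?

A

Compare squared distances (the ordering matches that of the actual distances):
|XA|² = (5−1)² + (6−12)² = 16 + 36 = 52
|XB|² = (5−(-6))² + (6−5)² = 121 + 1 = 122
|XC|² = (5−(-14))² + (6−1)² = 361 + 25 = 386
|XD|² = (5−11)² + (6−11)² = 36 + 25 = 61
A is nearest.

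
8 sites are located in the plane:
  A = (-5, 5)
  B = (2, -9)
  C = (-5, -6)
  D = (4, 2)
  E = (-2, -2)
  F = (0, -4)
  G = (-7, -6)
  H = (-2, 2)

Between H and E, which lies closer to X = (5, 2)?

Compare squared distances:
|XH|² = (5−(-2))² + (2−2)² = 49 + 0 = 49
|XE|² = (5−(-2))² + (2−(-2))² = 49 + 16 = 65
49 < 65, so H is closer.

H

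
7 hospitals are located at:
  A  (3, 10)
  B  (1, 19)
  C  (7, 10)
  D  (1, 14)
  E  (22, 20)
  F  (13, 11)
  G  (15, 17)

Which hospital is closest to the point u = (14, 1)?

Compare squared distances (the ordering matches that of the actual distances):
|uA|² = (14−3)² + (1−10)² = 121 + 81 = 202
|uB|² = (14−1)² + (1−19)² = 169 + 324 = 493
|uC|² = (14−7)² + (1−10)² = 49 + 81 = 130
|uD|² = (14−1)² + (1−14)² = 169 + 169 = 338
|uE|² = (14−22)² + (1−20)² = 64 + 361 = 425
|uF|² = (14−13)² + (1−11)² = 1 + 100 = 101
|uG|² = (14−15)² + (1−17)² = 1 + 256 = 257
F is nearest.

F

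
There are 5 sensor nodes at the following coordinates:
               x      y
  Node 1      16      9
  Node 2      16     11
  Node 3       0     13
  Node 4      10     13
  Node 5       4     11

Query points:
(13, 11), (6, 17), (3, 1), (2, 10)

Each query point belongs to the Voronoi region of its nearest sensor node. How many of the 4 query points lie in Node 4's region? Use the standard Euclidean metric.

1

(13, 11) — d² to each: Node 1:13, Node 2:9, Node 3:173, Node 4:13, Node 5:81 → nearest is Node 2
(6, 17) — d² to each: Node 1:164, Node 2:136, Node 3:52, Node 4:32, Node 5:40 → nearest is Node 4
(3, 1) — d² to each: Node 1:233, Node 2:269, Node 3:153, Node 4:193, Node 5:101 → nearest is Node 5
(2, 10) — d² to each: Node 1:197, Node 2:197, Node 3:13, Node 4:73, Node 5:5 → nearest is Node 5
1 of the 4 points has Node 4 as nearest.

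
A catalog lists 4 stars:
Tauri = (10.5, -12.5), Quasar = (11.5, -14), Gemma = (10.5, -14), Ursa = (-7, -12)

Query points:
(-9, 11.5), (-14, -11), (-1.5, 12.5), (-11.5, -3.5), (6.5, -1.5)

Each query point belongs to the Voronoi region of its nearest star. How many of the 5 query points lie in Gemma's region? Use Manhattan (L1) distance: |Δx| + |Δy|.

(-9, 11.5) — d to each: Tauri:43.5, Quasar:46, Gemma:45, Ursa:25.5 → nearest is Ursa
(-14, -11) — d to each: Tauri:26, Quasar:28.5, Gemma:27.5, Ursa:8 → nearest is Ursa
(-1.5, 12.5) — d to each: Tauri:37, Quasar:39.5, Gemma:38.5, Ursa:30 → nearest is Ursa
(-11.5, -3.5) — d to each: Tauri:31, Quasar:33.5, Gemma:32.5, Ursa:13 → nearest is Ursa
(6.5, -1.5) — d to each: Tauri:15, Quasar:17.5, Gemma:16.5, Ursa:24 → nearest is Tauri
0 of the 5 points have Gemma as nearest.

0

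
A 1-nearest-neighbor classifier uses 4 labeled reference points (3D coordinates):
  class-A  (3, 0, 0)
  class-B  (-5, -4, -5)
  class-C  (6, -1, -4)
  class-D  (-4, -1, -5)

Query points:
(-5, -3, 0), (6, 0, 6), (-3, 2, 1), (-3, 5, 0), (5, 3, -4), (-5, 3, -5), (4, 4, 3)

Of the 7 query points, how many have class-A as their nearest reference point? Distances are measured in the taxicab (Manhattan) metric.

4

(-5, -3, 0) — d to each: class-A:11, class-B:6, class-C:17, class-D:8 → nearest is class-B
(6, 0, 6) — d to each: class-A:9, class-B:26, class-C:11, class-D:22 → nearest is class-A
(-3, 2, 1) — d to each: class-A:9, class-B:14, class-C:17, class-D:10 → nearest is class-A
(-3, 5, 0) — d to each: class-A:11, class-B:16, class-C:19, class-D:12 → nearest is class-A
(5, 3, -4) — d to each: class-A:9, class-B:18, class-C:5, class-D:14 → nearest is class-C
(-5, 3, -5) — d to each: class-A:16, class-B:7, class-C:16, class-D:5 → nearest is class-D
(4, 4, 3) — d to each: class-A:8, class-B:25, class-C:14, class-D:21 → nearest is class-A
4 of the 7 points have class-A as nearest.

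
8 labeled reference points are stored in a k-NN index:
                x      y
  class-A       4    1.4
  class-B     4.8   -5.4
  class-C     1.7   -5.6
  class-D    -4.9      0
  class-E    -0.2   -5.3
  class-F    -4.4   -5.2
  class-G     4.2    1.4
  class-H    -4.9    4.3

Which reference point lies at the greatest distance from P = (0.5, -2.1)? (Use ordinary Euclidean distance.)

class-H

Squared Euclidean distances:
d²(P, class-A) = (0.5−4)² + (-2.1−1.4)² = 12.25 + 12.25 = 24.5
d²(P, class-B) = (0.5−4.8)² + (-2.1−(-5.4))² = 18.49 + 10.89 = 29.38
d²(P, class-C) = (0.5−1.7)² + (-2.1−(-5.6))² = 1.44 + 12.25 = 13.69
d²(P, class-D) = (0.5−(-4.9))² + (-2.1−0)² = 29.16 + 4.41 = 33.57
d²(P, class-E) = (0.5−(-0.2))² + (-2.1−(-5.3))² = 0.49 + 10.24 = 10.73
d²(P, class-F) = (0.5−(-4.4))² + (-2.1−(-5.2))² = 24.01 + 9.61 = 33.62
d²(P, class-G) = (0.5−4.2)² + (-2.1−1.4)² = 13.69 + 12.25 = 25.94
d²(P, class-H) = (0.5−(-4.9))² + (-2.1−4.3)² = 29.16 + 40.96 = 70.12
The largest is to class-H.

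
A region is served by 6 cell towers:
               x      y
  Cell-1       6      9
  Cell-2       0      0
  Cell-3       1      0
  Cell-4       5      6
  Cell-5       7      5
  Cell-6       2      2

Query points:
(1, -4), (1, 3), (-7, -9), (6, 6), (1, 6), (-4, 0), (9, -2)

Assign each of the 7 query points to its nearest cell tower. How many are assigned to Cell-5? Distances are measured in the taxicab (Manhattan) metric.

1

(1, -4) — d to each: Cell-1:18, Cell-2:5, Cell-3:4, Cell-4:14, Cell-5:15, Cell-6:7 → nearest is Cell-3
(1, 3) — d to each: Cell-1:11, Cell-2:4, Cell-3:3, Cell-4:7, Cell-5:8, Cell-6:2 → nearest is Cell-6
(-7, -9) — d to each: Cell-1:31, Cell-2:16, Cell-3:17, Cell-4:27, Cell-5:28, Cell-6:20 → nearest is Cell-2
(6, 6) — d to each: Cell-1:3, Cell-2:12, Cell-3:11, Cell-4:1, Cell-5:2, Cell-6:8 → nearest is Cell-4
(1, 6) — d to each: Cell-1:8, Cell-2:7, Cell-3:6, Cell-4:4, Cell-5:7, Cell-6:5 → nearest is Cell-4
(-4, 0) — d to each: Cell-1:19, Cell-2:4, Cell-3:5, Cell-4:15, Cell-5:16, Cell-6:8 → nearest is Cell-2
(9, -2) — d to each: Cell-1:14, Cell-2:11, Cell-3:10, Cell-4:12, Cell-5:9, Cell-6:11 → nearest is Cell-5
1 of the 7 points has Cell-5 as nearest.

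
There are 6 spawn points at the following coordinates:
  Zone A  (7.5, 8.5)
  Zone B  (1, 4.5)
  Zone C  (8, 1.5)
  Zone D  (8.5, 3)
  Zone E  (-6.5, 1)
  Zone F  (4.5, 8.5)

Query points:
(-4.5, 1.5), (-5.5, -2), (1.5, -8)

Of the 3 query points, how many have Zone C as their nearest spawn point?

(-4.5, 1.5) — d² to each: Zone A:193, Zone B:39.25, Zone C:156.25, Zone D:171.25, Zone E:4.25, Zone F:130 → nearest is Zone E
(-5.5, -2) — d² to each: Zone A:279.25, Zone B:84.5, Zone C:194.5, Zone D:221, Zone E:10, Zone F:210.25 → nearest is Zone E
(1.5, -8) — d² to each: Zone A:308.25, Zone B:156.5, Zone C:132.5, Zone D:170, Zone E:145, Zone F:281.25 → nearest is Zone C
1 of the 3 points has Zone C as nearest.

1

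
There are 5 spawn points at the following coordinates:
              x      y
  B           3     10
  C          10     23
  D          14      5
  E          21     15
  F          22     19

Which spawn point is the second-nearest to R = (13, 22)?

Since √ is increasing, it suffices to compare squared distances:
|RB|² = (13−3)² + (22−10)² = 100 + 144 = 244
|RC|² = (13−10)² + (22−23)² = 9 + 1 = 10
|RD|² = (13−14)² + (22−5)² = 1 + 289 = 290
|RE|² = (13−21)² + (22−15)² = 64 + 49 = 113
|RF|² = (13−22)² + (22−19)² = 81 + 9 = 90
Sorted ascending: C, F, E, … — the second-nearest is F.

F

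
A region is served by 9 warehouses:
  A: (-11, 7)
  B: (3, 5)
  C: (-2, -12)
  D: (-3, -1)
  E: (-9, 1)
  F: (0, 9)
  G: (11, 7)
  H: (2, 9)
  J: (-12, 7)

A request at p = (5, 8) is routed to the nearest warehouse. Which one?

Since √ is increasing, it suffices to compare squared distances:
|pA|² = (5−(-11))² + (8−7)² = 256 + 1 = 257
|pB|² = (5−3)² + (8−5)² = 4 + 9 = 13
|pC|² = (5−(-2))² + (8−(-12))² = 49 + 400 = 449
|pD|² = (5−(-3))² + (8−(-1))² = 64 + 81 = 145
|pE|² = (5−(-9))² + (8−1)² = 196 + 49 = 245
|pF|² = (5−0)² + (8−9)² = 25 + 1 = 26
|pG|² = (5−11)² + (8−7)² = 36 + 1 = 37
|pH|² = (5−2)² + (8−9)² = 9 + 1 = 10
|pJ|² = (5−(-12))² + (8−7)² = 289 + 1 = 290
Minimum is at H.

H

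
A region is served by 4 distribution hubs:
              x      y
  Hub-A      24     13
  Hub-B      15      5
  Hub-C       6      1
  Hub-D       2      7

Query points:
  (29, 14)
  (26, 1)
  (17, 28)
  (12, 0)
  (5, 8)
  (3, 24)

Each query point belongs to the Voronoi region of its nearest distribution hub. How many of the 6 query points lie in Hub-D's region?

(29, 14) — d² to each: Hub-A:26, Hub-B:277, Hub-C:698, Hub-D:778 → nearest is Hub-A
(26, 1) — d² to each: Hub-A:148, Hub-B:137, Hub-C:400, Hub-D:612 → nearest is Hub-B
(17, 28) — d² to each: Hub-A:274, Hub-B:533, Hub-C:850, Hub-D:666 → nearest is Hub-A
(12, 0) — d² to each: Hub-A:313, Hub-B:34, Hub-C:37, Hub-D:149 → nearest is Hub-B
(5, 8) — d² to each: Hub-A:386, Hub-B:109, Hub-C:50, Hub-D:10 → nearest is Hub-D
(3, 24) — d² to each: Hub-A:562, Hub-B:505, Hub-C:538, Hub-D:290 → nearest is Hub-D
2 of the 6 points have Hub-D as nearest.

2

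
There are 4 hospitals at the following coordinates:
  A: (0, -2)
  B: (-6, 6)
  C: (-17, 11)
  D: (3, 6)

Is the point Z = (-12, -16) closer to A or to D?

A

Compare squared distances:
|ZA|² = (-12−0)² + (-16−(-2))² = 144 + 196 = 340
|ZD|² = (-12−3)² + (-16−6)² = 225 + 484 = 709
340 < 709, so A is closer.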